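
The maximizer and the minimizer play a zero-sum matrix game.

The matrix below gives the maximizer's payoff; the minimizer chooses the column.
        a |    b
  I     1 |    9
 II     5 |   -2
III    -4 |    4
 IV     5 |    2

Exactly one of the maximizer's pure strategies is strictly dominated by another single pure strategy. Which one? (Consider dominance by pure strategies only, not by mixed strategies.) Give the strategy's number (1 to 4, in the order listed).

Compare III with I: 1 > -4, 9 > 4.
So I strictly dominates III for the maximizer; III is strictly dominated.

3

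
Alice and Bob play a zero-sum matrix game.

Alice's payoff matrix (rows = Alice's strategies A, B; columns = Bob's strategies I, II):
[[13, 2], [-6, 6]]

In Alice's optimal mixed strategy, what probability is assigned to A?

Row minima are 2 and -6, so Alice's maximin is 2; column maxima are 13 and 6, so Bob's minimax is 6. These differ, so the equilibrium is in mixed strategies.
Let Alice play A with probability p. Bob is indifferent when 13p − 6(1−p) = 2p + 6(1−p), giving p = 12/23.

12/23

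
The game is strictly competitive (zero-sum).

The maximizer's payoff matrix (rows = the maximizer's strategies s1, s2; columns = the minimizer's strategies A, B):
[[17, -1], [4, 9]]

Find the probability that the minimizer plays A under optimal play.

Row minima are -1 and 4, so the maximizer's maximin is 4; column maxima are 17 and 9, so the minimizer's minimax is 9. These differ, so the equilibrium is in mixed strategies.
Let the minimizer play A with probability q. The maximizer is indifferent when 17q − (1−q) = 4q + 9(1−q), giving q = 10/23.

10/23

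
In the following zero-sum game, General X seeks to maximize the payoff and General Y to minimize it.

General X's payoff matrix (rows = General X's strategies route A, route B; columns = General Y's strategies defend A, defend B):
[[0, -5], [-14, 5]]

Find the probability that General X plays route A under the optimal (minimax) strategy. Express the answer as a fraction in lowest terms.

19/24

Row minima are -5 and -14, so General X's maximin is -5; column maxima are 0 and 5, so General Y's minimax is 0. These differ, so the equilibrium is in mixed strategies.
Let General X play route A with probability p. General Y is indifferent when −14(1−p) = −5p + 5(1−p), giving p = 19/24.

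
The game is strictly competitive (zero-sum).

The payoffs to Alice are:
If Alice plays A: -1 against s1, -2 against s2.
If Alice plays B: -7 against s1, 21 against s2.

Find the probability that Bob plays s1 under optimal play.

Row minima are -2 and -7, so Alice's maximin is -2; column maxima are -1 and 21, so Bob's minimax is -1. These differ, so the equilibrium is in mixed strategies.
Let Bob play s1 with probability q. Alice is indifferent when −q − 2(1−q) = −7q + 21(1−q), giving q = 23/29.

23/29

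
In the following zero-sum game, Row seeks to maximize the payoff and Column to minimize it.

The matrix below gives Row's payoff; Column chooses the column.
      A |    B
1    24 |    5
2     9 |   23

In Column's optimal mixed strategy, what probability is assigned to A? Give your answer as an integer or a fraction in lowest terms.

Row minima are 5 and 9, so Row's maximin is 9; column maxima are 24 and 23, so Column's minimax is 23. These differ, so the equilibrium is in mixed strategies.
Let Column play A with probability q. Row is indifferent when 24q + 5(1−q) = 9q + 23(1−q), giving q = 6/11.

6/11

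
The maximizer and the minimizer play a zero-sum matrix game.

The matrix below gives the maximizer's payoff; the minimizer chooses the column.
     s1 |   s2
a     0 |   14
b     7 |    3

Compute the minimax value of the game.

Row minima are 0 and 3, so the maximizer's maximin is 3; column maxima are 7 and 14, so the minimizer's minimax is 7. These differ, so the equilibrium is in mixed strategies.
Let the maximizer play a with probability p. The minimizer is indifferent when 7(1−p) = 14p + 3(1−p), giving p = 2/9.
Let the minimizer play s1 with probability q. The maximizer is indifferent when 14(1−q) = 7q + 3(1−q), giving q = 11/18.
The value is 0·(11/18) + (14)·(7/18) = 49/9.

49/9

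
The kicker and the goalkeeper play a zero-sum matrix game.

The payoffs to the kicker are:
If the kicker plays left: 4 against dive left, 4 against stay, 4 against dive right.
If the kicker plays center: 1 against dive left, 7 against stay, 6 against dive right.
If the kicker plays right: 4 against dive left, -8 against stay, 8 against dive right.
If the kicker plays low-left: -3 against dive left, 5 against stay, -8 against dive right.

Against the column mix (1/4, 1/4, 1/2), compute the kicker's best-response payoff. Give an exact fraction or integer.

5

left: (4)·(1/4) + (4)·(1/4) + (4)·(1/2) = 4.
center: (1)·(1/4) + (7)·(1/4) + (6)·(1/2) = 5.
right: (4)·(1/4) + (-8)·(1/4) + (8)·(1/2) = 3.
low-left: (-3)·(1/4) + (5)·(1/4) + (-8)·(1/2) = -7/2.
The best pure response is center with expected payoff 5.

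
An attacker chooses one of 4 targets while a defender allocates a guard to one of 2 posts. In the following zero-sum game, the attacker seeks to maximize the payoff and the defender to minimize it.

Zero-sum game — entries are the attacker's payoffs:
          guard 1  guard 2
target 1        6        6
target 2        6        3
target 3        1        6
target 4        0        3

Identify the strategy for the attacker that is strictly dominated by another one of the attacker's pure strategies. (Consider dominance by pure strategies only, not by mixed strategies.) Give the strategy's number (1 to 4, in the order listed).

Compare target 4 with target 1: 6 > 0, 6 > 3.
So target 1 strictly dominates target 4 for the attacker; target 4 is strictly dominated.

4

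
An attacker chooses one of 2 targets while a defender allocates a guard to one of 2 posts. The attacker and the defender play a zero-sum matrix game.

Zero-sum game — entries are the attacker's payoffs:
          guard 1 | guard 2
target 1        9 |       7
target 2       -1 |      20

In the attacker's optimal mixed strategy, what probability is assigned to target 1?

Row minima are 7 and -1, so the attacker's maximin is 7; column maxima are 9 and 20, so the defender's minimax is 9. These differ, so the equilibrium is in mixed strategies.
Let the attacker play target 1 with probability p. The defender is indifferent when 9p − (1−p) = 7p + 20(1−p), giving p = 21/23.

21/23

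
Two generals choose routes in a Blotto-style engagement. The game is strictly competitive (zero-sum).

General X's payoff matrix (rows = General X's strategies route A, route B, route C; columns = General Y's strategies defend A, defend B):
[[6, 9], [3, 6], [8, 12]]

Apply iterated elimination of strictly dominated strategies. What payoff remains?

8

Row route B is strictly dominated by row route A (6>3, 9>6); eliminate route B.
Column defend B is strictly dominated by defend A for General Y (6<9, 8<12); eliminate defend B.
Row route A is strictly dominated by row route C (8>6); eliminate route A.
Only (route C, defend A) remains, with payoff 8.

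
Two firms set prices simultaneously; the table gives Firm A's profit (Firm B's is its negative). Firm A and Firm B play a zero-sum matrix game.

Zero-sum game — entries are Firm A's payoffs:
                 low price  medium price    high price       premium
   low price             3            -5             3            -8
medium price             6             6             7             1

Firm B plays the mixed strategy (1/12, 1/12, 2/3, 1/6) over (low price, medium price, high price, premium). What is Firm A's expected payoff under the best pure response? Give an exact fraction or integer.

35/6

low price: (3)·(1/12) + (-5)·(1/12) + (3)·(2/3) + (-8)·(1/6) = 1/2.
medium price: (6)·(1/12) + (6)·(1/12) + (7)·(2/3) + (1)·(1/6) = 35/6.
The best pure response is medium price with expected payoff 35/6.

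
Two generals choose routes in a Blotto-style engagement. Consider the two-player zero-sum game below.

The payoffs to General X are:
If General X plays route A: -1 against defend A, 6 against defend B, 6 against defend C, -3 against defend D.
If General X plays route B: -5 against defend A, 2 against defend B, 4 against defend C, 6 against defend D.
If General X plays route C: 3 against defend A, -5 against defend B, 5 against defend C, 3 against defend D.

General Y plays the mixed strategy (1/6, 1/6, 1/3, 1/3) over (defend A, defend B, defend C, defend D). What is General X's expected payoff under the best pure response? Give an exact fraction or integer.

route A: (-1)·(1/6) + (6)·(1/6) + (6)·(1/3) + (-3)·(1/3) = 11/6.
route B: (-5)·(1/6) + (2)·(1/6) + (4)·(1/3) + (6)·(1/3) = 17/6.
route C: (3)·(1/6) + (-5)·(1/6) + (5)·(1/3) + (3)·(1/3) = 7/3.
The best pure response is route B with expected payoff 17/6.

17/6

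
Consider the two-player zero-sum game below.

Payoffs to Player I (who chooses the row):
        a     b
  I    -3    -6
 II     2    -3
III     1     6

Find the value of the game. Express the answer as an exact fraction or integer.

Row I is strictly dominated by row II, so Player I never plays it.
The remaining 2×2 game on (II, III) × (a, b) has no saddle point. Let Player I play II with probability p; indifference gives 2p + (1−p) = −3p + 6(1−p), so p = 1/2.
Similarly Player II's optimal q on a is 9/10, and the value is 2·(9/10) + (-3)·(1/10) = 3/2.

3/2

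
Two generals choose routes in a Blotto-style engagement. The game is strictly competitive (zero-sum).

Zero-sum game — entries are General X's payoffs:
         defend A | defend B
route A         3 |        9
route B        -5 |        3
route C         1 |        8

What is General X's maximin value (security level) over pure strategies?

3

The worst-case payoff for each row is route A: 3, route B: -5, route C: 1.
The best of these is 3.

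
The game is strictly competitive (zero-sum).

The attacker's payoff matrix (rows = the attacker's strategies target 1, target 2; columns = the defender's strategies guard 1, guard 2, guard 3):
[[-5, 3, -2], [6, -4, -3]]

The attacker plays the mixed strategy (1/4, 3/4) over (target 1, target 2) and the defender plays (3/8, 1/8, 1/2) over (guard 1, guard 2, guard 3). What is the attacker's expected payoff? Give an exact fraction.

Against (3/8, 1/8, 1/2), each row's expected payoff is target 1: -5/2; target 2: 1/4.
Taking the (1/4, 3/4)-weighted average: (1/4)·(-5/2) + (3/4)·(1/4) = -7/16.

-7/16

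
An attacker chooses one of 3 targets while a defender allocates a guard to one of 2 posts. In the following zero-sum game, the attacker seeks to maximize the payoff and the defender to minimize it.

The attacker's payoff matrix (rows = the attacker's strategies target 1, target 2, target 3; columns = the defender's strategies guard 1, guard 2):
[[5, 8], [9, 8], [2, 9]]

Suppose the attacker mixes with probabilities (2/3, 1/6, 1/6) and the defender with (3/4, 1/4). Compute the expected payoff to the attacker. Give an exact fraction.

71/12

Against (3/4, 1/4), each row's expected payoff is target 1: 23/4; target 2: 35/4; target 3: 15/4.
Taking the (2/3, 1/6, 1/6)-weighted average: (2/3)·(23/4) + (1/6)·(35/4) + (1/6)·(15/4) = 71/12.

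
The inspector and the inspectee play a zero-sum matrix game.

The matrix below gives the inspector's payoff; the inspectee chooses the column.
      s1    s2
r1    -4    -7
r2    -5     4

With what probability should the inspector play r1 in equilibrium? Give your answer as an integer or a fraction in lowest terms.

Row minima are -7 and -5, so the inspector's maximin is -5; column maxima are -4 and 4, so the inspectee's minimax is -4. These differ, so the equilibrium is in mixed strategies.
Let the inspector play r1 with probability p. The inspectee is indifferent when −4p − 5(1−p) = −7p + 4(1−p), giving p = 3/4.

3/4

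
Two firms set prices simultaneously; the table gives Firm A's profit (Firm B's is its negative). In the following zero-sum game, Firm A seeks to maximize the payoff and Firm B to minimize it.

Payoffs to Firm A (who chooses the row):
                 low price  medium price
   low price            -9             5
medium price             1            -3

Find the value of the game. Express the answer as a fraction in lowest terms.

Row minima are -9 and -3, so Firm A's maximin is -3; column maxima are 1 and 5, so Firm B's minimax is 1. These differ, so the equilibrium is in mixed strategies.
Let Firm A play low price with probability p. Firm B is indifferent when −9p + (1−p) = 5p − 3(1−p), giving p = 2/9.
Let Firm B play low price with probability q. Firm A is indifferent when −9q + 5(1−q) = q − 3(1−q), giving q = 4/9.
The value is -9·(4/9) + (5)·(5/9) = -11/9.

-11/9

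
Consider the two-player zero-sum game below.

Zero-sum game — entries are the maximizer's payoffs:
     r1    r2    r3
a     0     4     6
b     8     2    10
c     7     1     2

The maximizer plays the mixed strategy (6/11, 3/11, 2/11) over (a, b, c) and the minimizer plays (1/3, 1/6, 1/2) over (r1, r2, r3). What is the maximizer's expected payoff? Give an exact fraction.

53/11

Against (1/3, 1/6, 1/2), each row's expected payoff is a: 11/3; b: 8; c: 7/2.
Taking the (6/11, 3/11, 2/11)-weighted average: (6/11)·(11/3) + (3/11)·(8) + (2/11)·(7/2) = 53/11.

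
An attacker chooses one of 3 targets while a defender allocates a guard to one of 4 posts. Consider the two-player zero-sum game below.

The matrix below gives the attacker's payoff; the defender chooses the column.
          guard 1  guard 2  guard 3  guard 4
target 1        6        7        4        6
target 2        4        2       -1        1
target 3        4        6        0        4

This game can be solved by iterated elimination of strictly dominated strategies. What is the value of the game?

4

Column guard 2 is strictly dominated by guard 3 for the defender (4<7, -1<2, 0<6); eliminate guard 2.
Row target 3 is strictly dominated by row target 1 (6>4, 4>0, 6>4); eliminate target 3.
Row target 2 is strictly dominated by row target 1 (6>4, 4>-1, 6>1); eliminate target 2.
Column guard 4 is strictly dominated by guard 3 for the defender (4<6); eliminate guard 4.
Column guard 1 is strictly dominated by guard 3 for the defender (4<6); eliminate guard 1.
Only (target 1, guard 3) remains, with payoff 4.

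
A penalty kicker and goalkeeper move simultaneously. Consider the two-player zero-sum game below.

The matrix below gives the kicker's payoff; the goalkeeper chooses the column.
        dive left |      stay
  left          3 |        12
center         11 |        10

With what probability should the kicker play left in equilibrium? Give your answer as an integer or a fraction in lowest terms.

1/10

Row minima are 3 and 10, so the kicker's maximin is 10; column maxima are 11 and 12, so the goalkeeper's minimax is 11. These differ, so the equilibrium is in mixed strategies.
Let the kicker play left with probability p. The goalkeeper is indifferent when 3p + 11(1−p) = 12p + 10(1−p), giving p = 1/10.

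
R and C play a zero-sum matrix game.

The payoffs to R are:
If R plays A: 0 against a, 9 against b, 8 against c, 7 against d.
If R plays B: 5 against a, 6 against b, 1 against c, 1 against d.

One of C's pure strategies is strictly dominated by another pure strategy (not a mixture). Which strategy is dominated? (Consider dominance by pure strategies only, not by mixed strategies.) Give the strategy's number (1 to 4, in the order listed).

2

C prefers columns that give R less. Compare b with a: 0 < 9, 5 < 6.
So a strictly dominates b for C; b is strictly dominated.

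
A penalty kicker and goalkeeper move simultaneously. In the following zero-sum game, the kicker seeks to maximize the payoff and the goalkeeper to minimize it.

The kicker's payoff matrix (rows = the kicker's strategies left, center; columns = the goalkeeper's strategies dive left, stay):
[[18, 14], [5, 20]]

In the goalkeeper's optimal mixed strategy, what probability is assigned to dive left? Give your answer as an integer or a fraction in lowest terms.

6/19

Row minima are 14 and 5, so the kicker's maximin is 14; column maxima are 18 and 20, so the goalkeeper's minimax is 18. These differ, so the equilibrium is in mixed strategies.
Let the goalkeeper play dive left with probability q. The kicker is indifferent when 18q + 14(1−q) = 5q + 20(1−q), giving q = 6/19.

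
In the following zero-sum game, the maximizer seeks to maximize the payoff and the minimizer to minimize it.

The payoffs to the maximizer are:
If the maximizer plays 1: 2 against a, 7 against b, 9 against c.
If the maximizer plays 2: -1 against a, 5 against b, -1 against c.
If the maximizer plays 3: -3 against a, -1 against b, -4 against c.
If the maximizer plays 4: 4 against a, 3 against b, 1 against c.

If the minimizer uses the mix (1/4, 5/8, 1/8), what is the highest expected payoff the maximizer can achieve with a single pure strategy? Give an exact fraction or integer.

1: (2)·(1/4) + (7)·(5/8) + (9)·(1/8) = 6.
2: (-1)·(1/4) + (5)·(5/8) + (-1)·(1/8) = 11/4.
3: (-3)·(1/4) + (-1)·(5/8) + (-4)·(1/8) = -15/8.
4: (4)·(1/4) + (3)·(5/8) + (1)·(1/8) = 3.
The best pure response is 1 with expected payoff 6.

6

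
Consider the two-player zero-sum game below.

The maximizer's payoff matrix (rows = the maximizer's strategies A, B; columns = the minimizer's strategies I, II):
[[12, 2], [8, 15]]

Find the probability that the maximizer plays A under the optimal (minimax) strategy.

7/17

Row minima are 2 and 8, so the maximizer's maximin is 8; column maxima are 12 and 15, so the minimizer's minimax is 12. These differ, so the equilibrium is in mixed strategies.
Let the maximizer play A with probability p. The minimizer is indifferent when 12p + 8(1−p) = 2p + 15(1−p), giving p = 7/17.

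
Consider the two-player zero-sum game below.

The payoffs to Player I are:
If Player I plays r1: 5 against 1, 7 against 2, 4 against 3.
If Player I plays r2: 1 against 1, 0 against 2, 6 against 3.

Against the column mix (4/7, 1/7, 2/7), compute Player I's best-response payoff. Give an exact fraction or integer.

5

r1: (5)·(4/7) + (7)·(1/7) + (4)·(2/7) = 5.
r2: (1)·(4/7) + (0)·(1/7) + (6)·(2/7) = 16/7.
The best pure response is r1 with expected payoff 5.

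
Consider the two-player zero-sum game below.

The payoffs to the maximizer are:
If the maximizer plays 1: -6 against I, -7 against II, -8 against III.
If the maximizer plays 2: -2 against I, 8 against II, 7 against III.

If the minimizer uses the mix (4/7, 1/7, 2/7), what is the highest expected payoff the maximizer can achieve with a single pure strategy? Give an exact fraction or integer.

2

1: (-6)·(4/7) + (-7)·(1/7) + (-8)·(2/7) = -47/7.
2: (-2)·(4/7) + (8)·(1/7) + (7)·(2/7) = 2.
The best pure response is 2 with expected payoff 2.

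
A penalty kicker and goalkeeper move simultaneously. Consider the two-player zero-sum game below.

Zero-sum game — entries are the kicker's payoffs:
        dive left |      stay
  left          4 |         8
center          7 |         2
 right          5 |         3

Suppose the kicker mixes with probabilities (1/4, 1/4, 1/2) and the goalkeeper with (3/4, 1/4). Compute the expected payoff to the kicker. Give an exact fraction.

79/16

Against (3/4, 1/4), each row's expected payoff is left: 5; center: 23/4; right: 9/2.
Taking the (1/4, 1/4, 1/2)-weighted average: (1/4)·(5) + (1/4)·(23/4) + (1/2)·(9/2) = 79/16.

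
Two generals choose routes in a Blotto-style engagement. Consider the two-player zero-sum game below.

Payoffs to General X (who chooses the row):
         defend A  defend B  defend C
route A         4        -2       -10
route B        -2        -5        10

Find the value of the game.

-70/23

Column defend A is strictly dominated by defend B for General Y (it gives General X more in every row).
The remaining 2×2 game on (route A, route B) × (defend B, defend C) has no saddle point. Let General X play route A with probability p; indifference gives −2p − 5(1−p) = −10p + 10(1−p), so p = 15/23.
Similarly General Y's optimal q on defend B is 20/23, and the value is -2·(20/23) + (-10)·(3/23) = -70/23.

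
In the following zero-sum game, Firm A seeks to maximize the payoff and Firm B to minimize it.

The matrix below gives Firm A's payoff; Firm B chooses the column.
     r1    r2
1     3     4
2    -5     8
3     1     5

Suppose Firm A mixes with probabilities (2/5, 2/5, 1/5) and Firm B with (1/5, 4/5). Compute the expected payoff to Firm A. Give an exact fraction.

Against (1/5, 4/5), each row's expected payoff is 1: 19/5; 2: 27/5; 3: 21/5.
Taking the (2/5, 2/5, 1/5)-weighted average: (2/5)·(19/5) + (2/5)·(27/5) + (1/5)·(21/5) = 113/25.

113/25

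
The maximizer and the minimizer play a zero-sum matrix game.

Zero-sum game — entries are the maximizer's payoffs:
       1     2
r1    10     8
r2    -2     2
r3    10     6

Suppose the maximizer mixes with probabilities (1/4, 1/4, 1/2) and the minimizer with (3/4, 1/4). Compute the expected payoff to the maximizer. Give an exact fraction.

Against (3/4, 1/4), each row's expected payoff is r1: 19/2; r2: -1; r3: 9.
Taking the (1/4, 1/4, 1/2)-weighted average: (1/4)·(19/2) + (1/4)·(-1) + (1/2)·(9) = 53/8.

53/8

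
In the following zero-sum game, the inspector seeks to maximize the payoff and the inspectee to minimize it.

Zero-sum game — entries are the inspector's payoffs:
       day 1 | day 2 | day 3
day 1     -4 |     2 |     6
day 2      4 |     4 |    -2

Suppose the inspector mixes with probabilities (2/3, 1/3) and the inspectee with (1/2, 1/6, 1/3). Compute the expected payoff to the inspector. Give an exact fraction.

Against (1/2, 1/6, 1/3), each row's expected payoff is day 1: 1/3; day 2: 2.
Taking the (2/3, 1/3)-weighted average: (2/3)·(1/3) + (1/3)·(2) = 8/9.

8/9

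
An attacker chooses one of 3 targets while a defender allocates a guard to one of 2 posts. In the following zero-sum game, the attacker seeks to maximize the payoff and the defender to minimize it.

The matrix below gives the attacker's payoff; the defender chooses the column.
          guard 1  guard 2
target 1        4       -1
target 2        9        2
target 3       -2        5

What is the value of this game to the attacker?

Row target 1 is strictly dominated by row target 2, so the attacker never plays it.
The remaining 2×2 game on (target 2, target 3) × (guard 1, guard 2) has no saddle point. Let the attacker play target 2 with probability p; indifference gives 9p − 2(1−p) = 2p + 5(1−p), so p = 1/2.
Similarly the defender's optimal q on guard 1 is 3/14, and the value is 9·(3/14) + (2)·(11/14) = 7/2.

7/2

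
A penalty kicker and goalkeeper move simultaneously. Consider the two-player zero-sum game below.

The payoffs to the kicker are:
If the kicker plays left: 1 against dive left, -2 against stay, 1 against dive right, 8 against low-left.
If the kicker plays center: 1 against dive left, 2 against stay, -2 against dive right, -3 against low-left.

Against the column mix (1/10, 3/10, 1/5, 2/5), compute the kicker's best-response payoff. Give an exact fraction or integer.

left: (1)·(1/10) + (-2)·(3/10) + (1)·(1/5) + (8)·(2/5) = 29/10.
center: (1)·(1/10) + (2)·(3/10) + (-2)·(1/5) + (-3)·(2/5) = -9/10.
The best pure response is left with expected payoff 29/10.

29/10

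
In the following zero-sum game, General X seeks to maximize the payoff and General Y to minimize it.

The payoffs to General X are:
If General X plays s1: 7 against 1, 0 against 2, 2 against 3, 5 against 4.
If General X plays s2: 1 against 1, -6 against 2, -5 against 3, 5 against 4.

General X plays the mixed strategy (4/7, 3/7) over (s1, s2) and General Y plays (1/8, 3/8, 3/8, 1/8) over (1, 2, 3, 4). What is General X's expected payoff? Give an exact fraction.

-9/56

Against (1/8, 3/8, 3/8, 1/8), each row's expected payoff is s1: 9/4; s2: -27/8.
Taking the (4/7, 3/7)-weighted average: (4/7)·(9/4) + (3/7)·(-27/8) = -9/56.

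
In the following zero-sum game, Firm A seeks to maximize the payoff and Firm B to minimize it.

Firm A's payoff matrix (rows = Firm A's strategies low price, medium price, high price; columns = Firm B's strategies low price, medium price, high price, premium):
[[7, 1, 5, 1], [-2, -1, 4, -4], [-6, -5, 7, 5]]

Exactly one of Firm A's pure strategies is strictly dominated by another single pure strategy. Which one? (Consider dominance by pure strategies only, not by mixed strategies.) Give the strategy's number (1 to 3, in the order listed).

2

Compare medium price with low price: 7 > -2, 1 > -1, 5 > 4, 1 > -4.
So low price strictly dominates medium price for Firm A; medium price is strictly dominated.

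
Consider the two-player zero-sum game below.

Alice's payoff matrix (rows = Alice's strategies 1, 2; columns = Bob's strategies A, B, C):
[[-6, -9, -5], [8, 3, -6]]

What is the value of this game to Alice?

-69/13

Column A is strictly dominated by B for Bob (it gives Alice more in every row).
The remaining 2×2 game on (1, 2) × (B, C) has no saddle point. Let Alice play 1 with probability p; indifference gives −9p + 3(1−p) = −5p − 6(1−p), so p = 9/13.
Similarly Bob's optimal q on B is 1/13, and the value is -9·(1/13) + (-5)·(12/13) = -69/13.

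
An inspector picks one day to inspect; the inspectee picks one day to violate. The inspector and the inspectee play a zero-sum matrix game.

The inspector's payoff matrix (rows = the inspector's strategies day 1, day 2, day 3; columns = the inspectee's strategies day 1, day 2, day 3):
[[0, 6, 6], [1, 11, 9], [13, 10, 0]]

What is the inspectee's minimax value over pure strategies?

9

The worst case (largest entry) in each column is day 1: 13, day 2: 11, day 3: 9.
The best (smallest) of these is 9.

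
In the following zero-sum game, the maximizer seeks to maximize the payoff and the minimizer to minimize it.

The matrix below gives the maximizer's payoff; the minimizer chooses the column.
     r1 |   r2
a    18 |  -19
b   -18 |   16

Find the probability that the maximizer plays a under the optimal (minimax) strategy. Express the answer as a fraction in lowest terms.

34/71

Row minima are -19 and -18, so the maximizer's maximin is -18; column maxima are 18 and 16, so the minimizer's minimax is 16. These differ, so the equilibrium is in mixed strategies.
Let the maximizer play a with probability p. The minimizer is indifferent when 18p − 18(1−p) = −19p + 16(1−p), giving p = 34/71.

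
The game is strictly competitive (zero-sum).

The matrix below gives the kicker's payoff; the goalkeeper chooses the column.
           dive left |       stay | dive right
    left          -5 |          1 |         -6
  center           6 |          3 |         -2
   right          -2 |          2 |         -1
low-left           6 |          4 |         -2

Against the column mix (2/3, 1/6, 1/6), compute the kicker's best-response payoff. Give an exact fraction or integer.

13/3

left: (-5)·(2/3) + (1)·(1/6) + (-6)·(1/6) = -25/6.
center: (6)·(2/3) + (3)·(1/6) + (-2)·(1/6) = 25/6.
right: (-2)·(2/3) + (2)·(1/6) + (-1)·(1/6) = -7/6.
low-left: (6)·(2/3) + (4)·(1/6) + (-2)·(1/6) = 13/3.
The best pure response is low-left with expected payoff 13/3.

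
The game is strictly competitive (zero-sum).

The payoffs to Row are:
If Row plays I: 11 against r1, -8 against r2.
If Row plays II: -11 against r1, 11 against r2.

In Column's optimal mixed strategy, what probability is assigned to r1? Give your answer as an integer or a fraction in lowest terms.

Row minima are -8 and -11, so Row's maximin is -8; column maxima are 11 and 11, so Column's minimax is 11. These differ, so the equilibrium is in mixed strategies.
Let Column play r1 with probability q. Row is indifferent when 11q − 8(1−q) = −11q + 11(1−q), giving q = 19/41.

19/41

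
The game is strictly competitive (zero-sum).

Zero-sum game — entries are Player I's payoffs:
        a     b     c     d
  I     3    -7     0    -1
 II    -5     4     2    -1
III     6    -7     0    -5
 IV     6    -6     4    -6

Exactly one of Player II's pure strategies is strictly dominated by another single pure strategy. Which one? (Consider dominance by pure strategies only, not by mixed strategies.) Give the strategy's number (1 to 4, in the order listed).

3

Player II prefers columns that give Player I less. Compare c with d: -1 < 0, -1 < 2, -5 < 0, -6 < 4.
So d strictly dominates c for Player II; c is strictly dominated.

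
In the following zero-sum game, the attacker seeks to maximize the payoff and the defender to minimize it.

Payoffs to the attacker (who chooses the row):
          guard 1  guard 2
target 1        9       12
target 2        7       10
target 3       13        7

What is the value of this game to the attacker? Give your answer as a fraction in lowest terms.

Row target 2 is strictly dominated by row target 1, so the attacker never plays it.
The remaining 2×2 game on (target 1, target 3) × (guard 1, guard 2) has no saddle point. Let the attacker play target 1 with probability p; indifference gives 9p + 13(1−p) = 12p + 7(1−p), so p = 2/3.
Similarly the defender's optimal q on guard 1 is 5/9, and the value is 9·(5/9) + (12)·(4/9) = 31/3.

31/3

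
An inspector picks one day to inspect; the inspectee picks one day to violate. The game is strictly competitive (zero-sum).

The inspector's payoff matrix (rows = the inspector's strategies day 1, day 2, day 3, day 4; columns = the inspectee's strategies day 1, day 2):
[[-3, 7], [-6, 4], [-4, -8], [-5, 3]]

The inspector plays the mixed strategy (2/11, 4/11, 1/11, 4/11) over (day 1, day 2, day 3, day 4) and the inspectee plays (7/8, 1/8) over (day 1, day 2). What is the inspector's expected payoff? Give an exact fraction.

-43/11

Against (7/8, 1/8), each row's expected payoff is day 1: -7/4; day 2: -19/4; day 3: -9/2; day 4: -4.
Taking the (2/11, 4/11, 1/11, 4/11)-weighted average: (2/11)·(-7/4) + (4/11)·(-19/4) + (1/11)·(-9/2) + (4/11)·(-4) = -43/11.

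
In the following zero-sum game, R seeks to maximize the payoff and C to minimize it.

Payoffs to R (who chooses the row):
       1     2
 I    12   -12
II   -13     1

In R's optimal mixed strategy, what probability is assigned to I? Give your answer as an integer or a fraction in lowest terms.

Row minima are -12 and -13, so R's maximin is -12; column maxima are 12 and 1, so C's minimax is 1. These differ, so the equilibrium is in mixed strategies.
Let R play I with probability p. C is indifferent when 12p − 13(1−p) = −12p + (1−p), giving p = 7/19.

7/19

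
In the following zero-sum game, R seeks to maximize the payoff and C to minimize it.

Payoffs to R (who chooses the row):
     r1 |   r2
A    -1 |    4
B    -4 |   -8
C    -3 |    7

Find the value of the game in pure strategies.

Row minima: -1, -8, -3 → R's maximin is -1.
Column maxima: -1, 7 → C's minimax is -1.
They coincide at (A, r1), so the value is -1.

-1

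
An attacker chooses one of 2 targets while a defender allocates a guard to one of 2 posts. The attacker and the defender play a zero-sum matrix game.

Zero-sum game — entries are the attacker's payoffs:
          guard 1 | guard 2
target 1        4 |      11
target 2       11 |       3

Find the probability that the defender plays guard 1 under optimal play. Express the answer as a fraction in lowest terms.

8/15

Row minima are 4 and 3, so the attacker's maximin is 4; column maxima are 11 and 11, so the defender's minimax is 11. These differ, so the equilibrium is in mixed strategies.
Let the defender play guard 1 with probability q. The attacker is indifferent when 4q + 11(1−q) = 11q + 3(1−q), giving q = 8/15.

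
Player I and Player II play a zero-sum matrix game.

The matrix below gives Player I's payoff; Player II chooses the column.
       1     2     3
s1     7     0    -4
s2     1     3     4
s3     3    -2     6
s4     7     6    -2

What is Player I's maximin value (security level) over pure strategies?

1

The worst-case payoff for each row is s1: -4, s2: 1, s3: -2, s4: -2.
The best of these is 1.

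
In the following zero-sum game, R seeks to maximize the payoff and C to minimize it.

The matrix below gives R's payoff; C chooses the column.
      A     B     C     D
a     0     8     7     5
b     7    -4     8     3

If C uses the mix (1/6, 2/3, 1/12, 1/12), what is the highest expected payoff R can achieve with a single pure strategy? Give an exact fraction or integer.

a: (0)·(1/6) + (8)·(2/3) + (7)·(1/12) + (5)·(1/12) = 19/3.
b: (7)·(1/6) + (-4)·(2/3) + (8)·(1/12) + (3)·(1/12) = -7/12.
The best pure response is a with expected payoff 19/3.

19/3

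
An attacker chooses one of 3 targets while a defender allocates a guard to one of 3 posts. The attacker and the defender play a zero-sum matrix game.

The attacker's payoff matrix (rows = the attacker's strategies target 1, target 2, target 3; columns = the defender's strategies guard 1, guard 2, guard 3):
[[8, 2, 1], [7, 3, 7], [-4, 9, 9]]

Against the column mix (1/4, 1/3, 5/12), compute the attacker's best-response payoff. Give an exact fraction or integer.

23/4

target 1: (8)·(1/4) + (2)·(1/3) + (1)·(5/12) = 37/12.
target 2: (7)·(1/4) + (3)·(1/3) + (7)·(5/12) = 17/3.
target 3: (-4)·(1/4) + (9)·(1/3) + (9)·(5/12) = 23/4.
The best pure response is target 3 with expected payoff 23/4.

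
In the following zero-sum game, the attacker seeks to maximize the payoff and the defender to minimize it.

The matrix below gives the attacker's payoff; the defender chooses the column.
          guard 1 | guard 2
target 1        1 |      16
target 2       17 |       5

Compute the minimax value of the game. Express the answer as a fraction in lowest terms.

Row minima are 1 and 5, so the attacker's maximin is 5; column maxima are 17 and 16, so the defender's minimax is 16. These differ, so the equilibrium is in mixed strategies.
Let the attacker play target 1 with probability p. The defender is indifferent when p + 17(1−p) = 16p + 5(1−p), giving p = 4/9.
Let the defender play guard 1 with probability q. The attacker is indifferent when q + 16(1−q) = 17q + 5(1−q), giving q = 11/27.
The value is 1·(11/27) + (16)·(16/27) = 89/9.

89/9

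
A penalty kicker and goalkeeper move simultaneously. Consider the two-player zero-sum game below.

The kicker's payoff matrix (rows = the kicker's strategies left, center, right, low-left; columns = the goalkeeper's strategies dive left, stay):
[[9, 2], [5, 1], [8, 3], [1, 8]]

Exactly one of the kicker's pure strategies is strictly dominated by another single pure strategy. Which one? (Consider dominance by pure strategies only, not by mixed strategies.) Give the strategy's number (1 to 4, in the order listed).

Compare center with left: 9 > 5, 2 > 1.
So left strictly dominates center for the kicker; center is strictly dominated.

2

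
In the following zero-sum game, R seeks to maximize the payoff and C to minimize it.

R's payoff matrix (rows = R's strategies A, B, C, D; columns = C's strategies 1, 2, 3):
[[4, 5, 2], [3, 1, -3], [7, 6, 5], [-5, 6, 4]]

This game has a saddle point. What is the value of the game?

Row minima: 2, -3, 5, -5 → R's maximin is 5.
Column maxima: 7, 6, 5 → C's minimax is 5.
They coincide at (C, 3), so the value is 5.

5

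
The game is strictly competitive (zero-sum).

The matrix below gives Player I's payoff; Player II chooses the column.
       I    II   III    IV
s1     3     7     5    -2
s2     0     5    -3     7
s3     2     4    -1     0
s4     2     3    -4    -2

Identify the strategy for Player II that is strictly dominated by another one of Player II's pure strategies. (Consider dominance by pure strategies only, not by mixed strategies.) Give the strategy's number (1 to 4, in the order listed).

Player II prefers columns that give Player I less. Compare II with I: 3 < 7, 0 < 5, 2 < 4, 2 < 3.
So I strictly dominates II for Player II; II is strictly dominated.

2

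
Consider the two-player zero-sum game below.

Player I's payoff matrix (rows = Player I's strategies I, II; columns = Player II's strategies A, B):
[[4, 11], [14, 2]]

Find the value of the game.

Row minima are 4 and 2, so Player I's maximin is 4; column maxima are 14 and 11, so Player II's minimax is 11. These differ, so the equilibrium is in mixed strategies.
Let Player I play I with probability p. Player II is indifferent when 4p + 14(1−p) = 11p + 2(1−p), giving p = 12/19.
Let Player II play A with probability q. Player I is indifferent when 4q + 11(1−q) = 14q + 2(1−q), giving q = 9/19.
The value is 4·(9/19) + (11)·(10/19) = 146/19.

146/19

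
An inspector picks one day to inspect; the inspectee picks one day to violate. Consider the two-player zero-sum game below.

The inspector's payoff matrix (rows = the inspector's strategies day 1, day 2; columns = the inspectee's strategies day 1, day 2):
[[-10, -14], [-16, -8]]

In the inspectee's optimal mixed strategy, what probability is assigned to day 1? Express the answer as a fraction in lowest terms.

Row minima are -14 and -16, so the inspector's maximin is -14; column maxima are -10 and -8, so the inspectee's minimax is -10. These differ, so the equilibrium is in mixed strategies.
Let the inspectee play day 1 with probability q. The inspector is indifferent when −10q − 14(1−q) = −16q − 8(1−q), giving q = 1/2.

1/2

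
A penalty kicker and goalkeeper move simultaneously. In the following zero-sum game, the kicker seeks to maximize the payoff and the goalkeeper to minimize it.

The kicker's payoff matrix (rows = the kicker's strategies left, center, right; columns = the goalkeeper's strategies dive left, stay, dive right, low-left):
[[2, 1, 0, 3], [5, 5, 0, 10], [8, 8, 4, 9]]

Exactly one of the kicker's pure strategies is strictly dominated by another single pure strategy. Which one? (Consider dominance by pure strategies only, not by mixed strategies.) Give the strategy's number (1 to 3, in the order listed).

1

Compare left with right: 8 > 2, 8 > 1, 4 > 0, 9 > 3.
So right strictly dominates left for the kicker; left is strictly dominated.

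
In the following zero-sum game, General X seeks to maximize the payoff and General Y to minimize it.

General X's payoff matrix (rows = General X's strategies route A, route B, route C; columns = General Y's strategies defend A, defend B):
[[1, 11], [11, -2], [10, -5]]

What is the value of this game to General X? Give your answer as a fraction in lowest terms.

Row route C is strictly dominated by row route B, so General X never plays it.
The remaining 2×2 game on (route A, route B) × (defend A, defend B) has no saddle point. Let General X play route A with probability p; indifference gives p + 11(1−p) = 11p − 2(1−p), so p = 13/23.
Similarly General Y's optimal q on defend A is 13/23, and the value is 1·(13/23) + (11)·(10/23) = 123/23.

123/23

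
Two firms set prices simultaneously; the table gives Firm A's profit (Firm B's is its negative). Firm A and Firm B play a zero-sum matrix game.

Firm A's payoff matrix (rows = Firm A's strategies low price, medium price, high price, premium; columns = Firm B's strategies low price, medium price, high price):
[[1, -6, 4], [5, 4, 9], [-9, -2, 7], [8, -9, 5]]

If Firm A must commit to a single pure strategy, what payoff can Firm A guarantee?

4

The worst-case payoff for each row is low price: -6, medium price: 4, high price: -9, premium: -9.
The best of these is 4.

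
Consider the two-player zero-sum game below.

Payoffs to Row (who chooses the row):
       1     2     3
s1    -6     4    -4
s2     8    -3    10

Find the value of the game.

Column 3 is strictly dominated by 1 for Column (it gives Row more in every row).
The remaining 2×2 game on (s1, s2) × (1, 2) has no saddle point. Let Row play s1 with probability p; indifference gives −6p + 8(1−p) = 4p − 3(1−p), so p = 11/21.
Similarly Column's optimal q on 1 is 1/3, and the value is -6·(1/3) + (4)·(2/3) = 2/3.

2/3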